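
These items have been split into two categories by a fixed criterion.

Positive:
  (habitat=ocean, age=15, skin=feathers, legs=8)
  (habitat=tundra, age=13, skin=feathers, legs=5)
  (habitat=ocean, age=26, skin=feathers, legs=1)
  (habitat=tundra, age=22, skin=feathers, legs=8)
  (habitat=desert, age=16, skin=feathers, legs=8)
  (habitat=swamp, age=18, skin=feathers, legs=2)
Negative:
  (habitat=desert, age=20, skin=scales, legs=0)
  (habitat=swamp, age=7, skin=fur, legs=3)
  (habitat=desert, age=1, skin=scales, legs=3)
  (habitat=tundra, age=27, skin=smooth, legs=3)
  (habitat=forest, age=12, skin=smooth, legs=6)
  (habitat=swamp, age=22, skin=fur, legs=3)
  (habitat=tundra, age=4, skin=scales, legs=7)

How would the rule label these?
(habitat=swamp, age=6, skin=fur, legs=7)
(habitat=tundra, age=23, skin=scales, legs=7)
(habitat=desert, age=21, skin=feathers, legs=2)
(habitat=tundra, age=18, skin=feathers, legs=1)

The simplest hypothesis consistent with all the labels is: skin is feathers.
(habitat=swamp, age=6, skin=fur, legs=7): skin is fur, fails this test → Negative. (habitat=tundra, age=23, skin=scales, legs=7): skin is scales, fails this test → Negative. (habitat=desert, age=21, skin=feathers, legs=2): skin is feathers, matches → Positive. (habitat=tundra, age=18, skin=feathers, legs=1): skin is feathers, matches → Positive.

Negative, Negative, Positive, Positive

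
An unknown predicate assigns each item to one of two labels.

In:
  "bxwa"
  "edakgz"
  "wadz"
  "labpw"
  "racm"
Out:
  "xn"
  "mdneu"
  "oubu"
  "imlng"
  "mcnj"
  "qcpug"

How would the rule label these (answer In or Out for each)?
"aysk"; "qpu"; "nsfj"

In, Out, Out

The pattern is that an item is 'In' exactly when: contains 'a'.
"aysk": In (has 'a'). "qpu": Out (no 'a'). "nsfj": Out (no 'a').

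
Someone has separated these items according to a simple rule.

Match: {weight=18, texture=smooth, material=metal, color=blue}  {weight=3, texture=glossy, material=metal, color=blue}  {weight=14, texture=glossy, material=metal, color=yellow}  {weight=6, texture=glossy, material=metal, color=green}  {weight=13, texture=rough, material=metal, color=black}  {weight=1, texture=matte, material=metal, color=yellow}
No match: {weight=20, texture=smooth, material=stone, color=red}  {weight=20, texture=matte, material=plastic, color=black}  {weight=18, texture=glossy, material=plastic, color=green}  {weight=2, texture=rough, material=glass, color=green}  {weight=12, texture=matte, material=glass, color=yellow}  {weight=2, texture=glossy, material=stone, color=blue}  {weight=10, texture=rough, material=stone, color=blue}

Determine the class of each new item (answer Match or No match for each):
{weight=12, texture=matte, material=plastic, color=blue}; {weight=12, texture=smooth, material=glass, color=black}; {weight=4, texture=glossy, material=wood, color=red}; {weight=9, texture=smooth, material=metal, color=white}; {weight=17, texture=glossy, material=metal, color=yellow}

No match, No match, No match, Match, Match

One predicate separates the groups cleanly: material is metal.
{weight=12, texture=matte, material=plastic, color=blue}: No match (material is plastic). {weight=12, texture=smooth, material=glass, color=black}: No match (material is glass). {weight=4, texture=glossy, material=wood, color=red}: No match (material is wood). {weight=9, texture=smooth, material=metal, color=white}: Match (material is metal). {weight=17, texture=glossy, material=metal, color=yellow}: Match (material is metal).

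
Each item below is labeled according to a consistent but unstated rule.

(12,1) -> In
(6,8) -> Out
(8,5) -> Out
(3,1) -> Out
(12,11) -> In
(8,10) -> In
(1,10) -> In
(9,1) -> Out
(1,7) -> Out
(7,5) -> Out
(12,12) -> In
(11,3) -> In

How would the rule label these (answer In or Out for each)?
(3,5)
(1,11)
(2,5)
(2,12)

Out, In, Out, In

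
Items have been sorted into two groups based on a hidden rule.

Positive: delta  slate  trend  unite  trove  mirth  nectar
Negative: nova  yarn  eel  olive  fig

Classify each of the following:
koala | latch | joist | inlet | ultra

Negative, Positive, Positive, Positive, Positive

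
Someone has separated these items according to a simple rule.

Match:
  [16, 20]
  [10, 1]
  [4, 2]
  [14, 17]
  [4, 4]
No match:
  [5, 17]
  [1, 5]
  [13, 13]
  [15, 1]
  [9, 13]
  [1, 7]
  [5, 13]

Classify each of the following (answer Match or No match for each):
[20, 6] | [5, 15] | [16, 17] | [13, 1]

All 'Match' examples share one property — first is even — and every 'No match' example lacks it.

Match, No match, Match, No match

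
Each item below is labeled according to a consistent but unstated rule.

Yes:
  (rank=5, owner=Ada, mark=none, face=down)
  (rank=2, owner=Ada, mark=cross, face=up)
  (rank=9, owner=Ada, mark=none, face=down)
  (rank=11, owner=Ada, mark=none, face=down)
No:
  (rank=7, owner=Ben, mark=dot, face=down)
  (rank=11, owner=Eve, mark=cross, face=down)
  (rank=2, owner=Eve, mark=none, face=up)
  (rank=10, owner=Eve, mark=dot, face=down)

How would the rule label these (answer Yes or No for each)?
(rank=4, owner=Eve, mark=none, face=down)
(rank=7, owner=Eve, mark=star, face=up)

No, No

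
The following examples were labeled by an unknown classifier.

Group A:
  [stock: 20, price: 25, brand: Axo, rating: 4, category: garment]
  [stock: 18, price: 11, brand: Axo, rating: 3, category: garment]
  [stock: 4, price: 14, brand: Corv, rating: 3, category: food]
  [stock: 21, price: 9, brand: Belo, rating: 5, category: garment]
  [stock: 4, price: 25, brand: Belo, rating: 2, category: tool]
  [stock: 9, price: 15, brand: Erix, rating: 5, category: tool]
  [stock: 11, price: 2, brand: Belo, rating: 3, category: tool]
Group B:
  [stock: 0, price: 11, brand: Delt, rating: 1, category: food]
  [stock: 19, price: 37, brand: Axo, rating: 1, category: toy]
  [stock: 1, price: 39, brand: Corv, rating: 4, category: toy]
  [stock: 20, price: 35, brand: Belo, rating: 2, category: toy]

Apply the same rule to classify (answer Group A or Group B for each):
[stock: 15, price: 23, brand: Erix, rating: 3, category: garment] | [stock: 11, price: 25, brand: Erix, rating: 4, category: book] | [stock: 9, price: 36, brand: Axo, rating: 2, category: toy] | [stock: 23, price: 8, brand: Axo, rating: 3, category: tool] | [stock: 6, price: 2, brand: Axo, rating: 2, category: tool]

Group A, Group A, Group B, Group A, Group A

The common property of the 'Group A' items is: price ≤ 25 AND stock ≥ 1. No 'Group B' item has it.
[stock: 15, price: 23, brand: Erix, rating: 3, category: garment]: price = 23, stock = 15 — satisfies this, so Group A. [stock: 11, price: 25, brand: Erix, rating: 4, category: book]: price = 25, stock = 11 — satisfies this, so Group A. [stock: 9, price: 36, brand: Axo, rating: 2, category: toy]: price = 36, stock = 9 — does not satisfy this, so Group B. [stock: 23, price: 8, brand: Axo, rating: 3, category: tool]: price = 8, stock = 23 — satisfies this, so Group A. [stock: 6, price: 2, brand: Axo, rating: 2, category: tool]: price = 2, stock = 6 — satisfies this, so Group A.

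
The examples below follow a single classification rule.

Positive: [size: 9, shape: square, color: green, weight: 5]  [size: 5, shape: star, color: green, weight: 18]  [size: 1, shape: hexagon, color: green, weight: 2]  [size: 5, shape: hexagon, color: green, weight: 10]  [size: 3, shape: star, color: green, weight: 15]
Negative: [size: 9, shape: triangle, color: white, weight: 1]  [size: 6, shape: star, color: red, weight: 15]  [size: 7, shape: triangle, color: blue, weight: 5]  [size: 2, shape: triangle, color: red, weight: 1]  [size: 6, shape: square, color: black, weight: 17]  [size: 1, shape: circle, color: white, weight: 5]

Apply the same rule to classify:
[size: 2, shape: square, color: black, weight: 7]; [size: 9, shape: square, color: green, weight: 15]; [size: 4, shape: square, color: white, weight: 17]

Negative, Positive, Negative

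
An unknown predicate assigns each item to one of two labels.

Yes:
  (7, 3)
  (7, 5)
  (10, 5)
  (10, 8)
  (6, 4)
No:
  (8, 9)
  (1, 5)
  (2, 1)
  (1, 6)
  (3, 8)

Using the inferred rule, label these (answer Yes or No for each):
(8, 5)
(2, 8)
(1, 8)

Yes, No, No

Every 'Yes' example satisfies: first > second AND sum ≥ 6. None of the 'No' examples do.
(8, 5): 8 > 5, 8+5 = 13, passes → Yes.
(2, 8): 2 < 8, 2+8 = 10, doesn't qualify → No.
(1, 8): 1 < 8, 1+8 = 9, doesn't qualify → No.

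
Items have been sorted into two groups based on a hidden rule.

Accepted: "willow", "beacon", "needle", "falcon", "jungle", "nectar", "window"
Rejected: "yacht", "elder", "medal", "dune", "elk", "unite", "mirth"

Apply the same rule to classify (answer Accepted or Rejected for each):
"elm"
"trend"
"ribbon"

The pattern is that an item is 'Accepted' exactly when: length 6.
"elm": length 3, fails the rule → Rejected.
"trend": length 5, fails the rule → Rejected.
"ribbon": length 6, meets the rule → Accepted.

Rejected, Rejected, Accepted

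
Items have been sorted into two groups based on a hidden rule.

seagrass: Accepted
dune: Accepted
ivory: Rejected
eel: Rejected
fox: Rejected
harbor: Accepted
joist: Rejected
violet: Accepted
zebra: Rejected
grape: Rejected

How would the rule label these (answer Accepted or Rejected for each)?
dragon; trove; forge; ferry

The rule appears to be: even length.
dragon → length 6 → Accepted.
trove → length 5 → Rejected.
forge → length 5 → Rejected.
ferry → length 5 → Rejected.

Accepted, Rejected, Rejected, Rejected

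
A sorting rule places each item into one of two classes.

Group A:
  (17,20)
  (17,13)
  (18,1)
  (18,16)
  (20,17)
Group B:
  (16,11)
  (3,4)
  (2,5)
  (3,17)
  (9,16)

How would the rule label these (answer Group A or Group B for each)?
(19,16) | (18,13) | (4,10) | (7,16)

Group A, Group A, Group B, Group B

Rule: first ≥ 17. This holds for each 'Group A' example and fails for each 'Group B' one.
(19,16): first 19 — has this property, so Group A. (18,13): first 18 — has this property, so Group A. (4,10): first 4 — doesn't match, so Group B. (7,16): first 7 — doesn't match, so Group B.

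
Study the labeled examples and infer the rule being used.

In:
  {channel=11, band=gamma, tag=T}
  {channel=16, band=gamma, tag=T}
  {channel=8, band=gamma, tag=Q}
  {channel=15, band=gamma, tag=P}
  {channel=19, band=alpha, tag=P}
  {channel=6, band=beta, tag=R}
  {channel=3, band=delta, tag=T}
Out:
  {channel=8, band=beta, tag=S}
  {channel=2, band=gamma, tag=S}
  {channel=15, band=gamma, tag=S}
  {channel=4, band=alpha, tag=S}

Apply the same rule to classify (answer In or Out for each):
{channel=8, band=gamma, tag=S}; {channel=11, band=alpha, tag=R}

Every 'In' example satisfies: tag is not S. None of the 'Out' examples do.

Out, In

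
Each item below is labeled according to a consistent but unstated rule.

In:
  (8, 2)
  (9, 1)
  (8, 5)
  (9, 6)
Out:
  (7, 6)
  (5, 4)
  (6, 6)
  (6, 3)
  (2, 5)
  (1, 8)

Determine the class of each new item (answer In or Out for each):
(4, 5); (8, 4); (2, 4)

Out, In, Out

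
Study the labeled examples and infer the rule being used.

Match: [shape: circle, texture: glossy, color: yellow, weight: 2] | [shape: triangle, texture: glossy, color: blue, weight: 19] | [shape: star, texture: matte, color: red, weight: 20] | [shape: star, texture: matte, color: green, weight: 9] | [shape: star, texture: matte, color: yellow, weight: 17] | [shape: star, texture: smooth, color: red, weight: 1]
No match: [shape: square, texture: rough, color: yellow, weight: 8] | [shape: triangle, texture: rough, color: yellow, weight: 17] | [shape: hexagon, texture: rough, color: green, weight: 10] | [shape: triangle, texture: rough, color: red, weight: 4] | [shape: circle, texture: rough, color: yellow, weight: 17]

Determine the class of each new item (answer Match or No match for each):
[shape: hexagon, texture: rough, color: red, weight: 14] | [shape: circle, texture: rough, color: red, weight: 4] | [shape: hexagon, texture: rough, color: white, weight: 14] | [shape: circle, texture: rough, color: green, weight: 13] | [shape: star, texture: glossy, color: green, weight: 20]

Every 'Match' example satisfies: texture is not rough. None of the 'No match' examples do.
[shape: hexagon, texture: rough, color: red, weight: 14] → texture is rough → No match. [shape: circle, texture: rough, color: red, weight: 4] → texture is rough → No match. [shape: hexagon, texture: rough, color: white, weight: 14] → texture is rough → No match. [shape: circle, texture: rough, color: green, weight: 13] → texture is rough → No match. [shape: star, texture: glossy, color: green, weight: 20] → texture is glossy → Match.

No match, No match, No match, No match, Match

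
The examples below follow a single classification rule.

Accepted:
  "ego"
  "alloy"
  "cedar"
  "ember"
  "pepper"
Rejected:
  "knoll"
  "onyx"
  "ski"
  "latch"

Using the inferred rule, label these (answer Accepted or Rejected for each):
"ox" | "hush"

Rejected, Rejected

One predicate separates the groups cleanly: has ≥ 2 vowels.
"ox" → 1 vowel → Rejected.
"hush" → 1 vowel → Rejected.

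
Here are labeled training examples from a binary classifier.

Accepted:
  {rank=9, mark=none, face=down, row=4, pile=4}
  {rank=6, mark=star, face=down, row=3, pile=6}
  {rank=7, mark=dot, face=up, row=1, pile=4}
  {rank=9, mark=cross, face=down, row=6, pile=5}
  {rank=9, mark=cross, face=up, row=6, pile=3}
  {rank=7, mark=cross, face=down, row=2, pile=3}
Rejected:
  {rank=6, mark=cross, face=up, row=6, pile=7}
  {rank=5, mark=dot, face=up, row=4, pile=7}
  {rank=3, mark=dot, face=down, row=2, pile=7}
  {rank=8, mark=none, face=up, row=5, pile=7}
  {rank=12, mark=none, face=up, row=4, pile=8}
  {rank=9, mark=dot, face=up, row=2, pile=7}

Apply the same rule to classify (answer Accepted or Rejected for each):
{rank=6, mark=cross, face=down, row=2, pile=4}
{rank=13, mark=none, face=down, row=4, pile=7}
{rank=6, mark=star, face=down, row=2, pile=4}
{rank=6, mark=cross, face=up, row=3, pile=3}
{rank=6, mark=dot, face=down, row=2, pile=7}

One predicate separates the groups cleanly: pile ≤ 6.
Accepted: {rank=6, mark=cross, face=down, row=2, pile=4}, since pile = 4.
Rejected: {rank=13, mark=none, face=down, row=4, pile=7}, since pile = 7.
Accepted: {rank=6, mark=star, face=down, row=2, pile=4}, since pile = 4.
Accepted: {rank=6, mark=cross, face=up, row=3, pile=3}, since pile = 3.
Rejected: {rank=6, mark=dot, face=down, row=2, pile=7}, since pile = 7.

Accepted, Rejected, Accepted, Accepted, Rejected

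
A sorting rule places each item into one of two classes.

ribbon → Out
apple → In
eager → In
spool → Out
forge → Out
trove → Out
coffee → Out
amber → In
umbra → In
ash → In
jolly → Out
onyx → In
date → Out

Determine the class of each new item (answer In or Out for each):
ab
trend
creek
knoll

Rule: starts with a vowel. This holds for each 'In' example and fails for each 'Out' one.
ab → starts with 'a' → In. trend → starts with 't' → Out. creek → starts with 'c' → Out. knoll → starts with 'k' → Out.

In, Out, Out, Out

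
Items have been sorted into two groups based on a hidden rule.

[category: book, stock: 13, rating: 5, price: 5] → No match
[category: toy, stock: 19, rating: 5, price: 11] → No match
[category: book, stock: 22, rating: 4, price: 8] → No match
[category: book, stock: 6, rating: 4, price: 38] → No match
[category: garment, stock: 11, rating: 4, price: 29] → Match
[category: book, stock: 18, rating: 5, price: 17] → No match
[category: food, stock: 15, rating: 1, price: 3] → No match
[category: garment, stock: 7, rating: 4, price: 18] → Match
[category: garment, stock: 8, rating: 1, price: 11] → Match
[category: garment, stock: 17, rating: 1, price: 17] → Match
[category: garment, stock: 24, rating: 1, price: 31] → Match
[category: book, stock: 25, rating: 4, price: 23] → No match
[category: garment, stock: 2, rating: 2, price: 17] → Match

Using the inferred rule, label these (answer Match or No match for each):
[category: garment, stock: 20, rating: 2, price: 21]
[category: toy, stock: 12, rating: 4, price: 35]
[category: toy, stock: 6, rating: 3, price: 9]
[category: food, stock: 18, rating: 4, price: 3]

Match, No match, No match, No match

The common property of the 'Match' items is: category is garment. No 'No match' item has it.
[category: garment, stock: 20, rating: 2, price: 21] → category is garment → Match. [category: toy, stock: 12, rating: 4, price: 35] → category is toy → No match. [category: toy, stock: 6, rating: 3, price: 9] → category is toy → No match. [category: food, stock: 18, rating: 4, price: 3] → category is food → No match.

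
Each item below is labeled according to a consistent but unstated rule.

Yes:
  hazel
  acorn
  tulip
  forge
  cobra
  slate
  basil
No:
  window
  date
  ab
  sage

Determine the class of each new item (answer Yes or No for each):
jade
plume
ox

No, Yes, No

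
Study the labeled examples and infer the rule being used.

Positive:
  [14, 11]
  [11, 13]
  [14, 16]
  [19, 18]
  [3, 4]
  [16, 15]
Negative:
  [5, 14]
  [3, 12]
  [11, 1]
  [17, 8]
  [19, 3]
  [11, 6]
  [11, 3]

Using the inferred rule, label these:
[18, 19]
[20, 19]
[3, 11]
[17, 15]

Positive, Positive, Negative, Positive

All 'Positive' examples share one property — |first − second| ≤ 3 — and every 'Negative' example lacks it.
[18, 19]: |18−19| = 1 — has this property, so Positive.
[20, 19]: |20−19| = 1 — has this property, so Positive.
[3, 11]: |3−11| = 8 — doesn't qualify, so Negative.
[17, 15]: |17−15| = 2 — has this property, so Positive.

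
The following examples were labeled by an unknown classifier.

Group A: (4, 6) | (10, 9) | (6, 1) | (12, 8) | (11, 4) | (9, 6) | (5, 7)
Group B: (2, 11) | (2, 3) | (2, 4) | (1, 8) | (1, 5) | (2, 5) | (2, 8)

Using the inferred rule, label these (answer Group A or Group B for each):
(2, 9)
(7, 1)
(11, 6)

The pattern is that an item is 'Group A' exactly when: first ≥ 3.
(2, 9) — first 2, hence Group B. (7, 1) — first 7, hence Group A. (11, 6) — first 11, hence Group A.

Group B, Group A, Group A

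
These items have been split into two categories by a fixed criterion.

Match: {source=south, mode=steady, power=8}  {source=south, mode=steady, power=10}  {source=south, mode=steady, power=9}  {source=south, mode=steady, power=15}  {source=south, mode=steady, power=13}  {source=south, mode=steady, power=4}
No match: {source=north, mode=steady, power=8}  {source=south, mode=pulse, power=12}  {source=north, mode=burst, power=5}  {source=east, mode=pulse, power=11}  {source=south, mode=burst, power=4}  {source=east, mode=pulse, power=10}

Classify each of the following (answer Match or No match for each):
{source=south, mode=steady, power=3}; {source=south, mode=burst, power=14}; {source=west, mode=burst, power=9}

The rule appears to be: mode is steady AND source is south.
{source=south, mode=steady, power=3} → mode is steady, source is south → Match.
{source=south, mode=burst, power=14} → mode is burst, source is south → No match.
{source=west, mode=burst, power=9} → mode is burst, source is west → No match.

Match, No match, No match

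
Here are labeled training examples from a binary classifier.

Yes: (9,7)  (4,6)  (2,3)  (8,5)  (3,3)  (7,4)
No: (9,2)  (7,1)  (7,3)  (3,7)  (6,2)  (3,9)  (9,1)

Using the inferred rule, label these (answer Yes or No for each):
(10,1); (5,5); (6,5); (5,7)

No, Yes, Yes, Yes

The rule appears to be: |first − second| ≤ 3.
(10,1) — |10−1| = 9, hence No.
(5,5) — |5−5| = 0, hence Yes.
(6,5) — |6−5| = 1, hence Yes.
(5,7) — |5−7| = 2, hence Yes.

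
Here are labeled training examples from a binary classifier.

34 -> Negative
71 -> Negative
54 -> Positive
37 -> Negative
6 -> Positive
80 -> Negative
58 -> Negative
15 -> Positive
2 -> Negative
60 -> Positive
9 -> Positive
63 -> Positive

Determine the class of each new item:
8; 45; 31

Negative, Positive, Negative

The rule appears to be: multiple of 3.
8 → 8 = 3·2 + 2 → Negative. 45 → 45 = 3·15 → Positive. 31 → 31 = 3·10 + 1 → Negative.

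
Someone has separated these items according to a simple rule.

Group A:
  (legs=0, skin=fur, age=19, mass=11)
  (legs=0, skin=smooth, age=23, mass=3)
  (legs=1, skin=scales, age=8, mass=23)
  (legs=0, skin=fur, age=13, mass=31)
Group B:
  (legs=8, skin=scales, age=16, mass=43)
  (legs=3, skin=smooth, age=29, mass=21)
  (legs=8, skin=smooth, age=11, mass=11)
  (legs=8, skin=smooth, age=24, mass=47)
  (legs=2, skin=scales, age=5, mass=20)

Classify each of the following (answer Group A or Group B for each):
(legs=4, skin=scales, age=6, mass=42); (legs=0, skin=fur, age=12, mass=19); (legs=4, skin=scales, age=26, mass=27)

Group B, Group A, Group B

The pattern is that an item is 'Group A' exactly when: legs ≤ 1.
(legs=4, skin=scales, age=6, mass=42): legs = 4, fails this test → Group B.
(legs=0, skin=fur, age=12, mass=19): legs = 0, has this property → Group A.
(legs=4, skin=scales, age=26, mass=27): legs = 4, fails this test → Group B.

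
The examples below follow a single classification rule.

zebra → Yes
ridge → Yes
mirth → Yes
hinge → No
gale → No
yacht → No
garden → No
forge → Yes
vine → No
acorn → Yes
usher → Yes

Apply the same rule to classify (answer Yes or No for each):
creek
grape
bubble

Yes, Yes, No

The pattern is that an item is 'Yes' exactly when: odd length AND contains 'r'.
creek: Yes (length 5, has 'r'). grape: Yes (length 5, has 'r'). bubble: No (length 6, no 'r').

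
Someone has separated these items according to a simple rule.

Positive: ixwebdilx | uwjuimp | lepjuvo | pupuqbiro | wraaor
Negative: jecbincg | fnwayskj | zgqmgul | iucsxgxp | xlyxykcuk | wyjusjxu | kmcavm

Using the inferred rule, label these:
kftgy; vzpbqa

Negative, Negative

A rule that fits every label: has ≥ 3 vowels — true of each 'Positive' example, false of each 'Negative' one.
kftgy: 0 vowels — does not pass, so Negative. vzpbqa: 1 vowel — does not pass, so Negative.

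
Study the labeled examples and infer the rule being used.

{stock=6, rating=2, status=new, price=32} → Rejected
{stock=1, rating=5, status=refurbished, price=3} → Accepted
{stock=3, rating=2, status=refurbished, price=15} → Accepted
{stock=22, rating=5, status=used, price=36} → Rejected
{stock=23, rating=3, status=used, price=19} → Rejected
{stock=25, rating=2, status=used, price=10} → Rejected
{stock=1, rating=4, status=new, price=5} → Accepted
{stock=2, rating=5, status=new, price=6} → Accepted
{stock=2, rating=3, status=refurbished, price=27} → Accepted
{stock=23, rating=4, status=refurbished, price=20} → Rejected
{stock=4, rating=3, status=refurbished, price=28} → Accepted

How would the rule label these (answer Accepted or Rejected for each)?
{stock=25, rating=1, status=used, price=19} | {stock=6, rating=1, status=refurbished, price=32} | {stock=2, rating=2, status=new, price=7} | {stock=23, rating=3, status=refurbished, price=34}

All 'Accepted' examples share one property — stock ≤ 4 — and every 'Rejected' example lacks it.
{stock=25, rating=1, status=used, price=19} → stock = 25 → Rejected. {stock=6, rating=1, status=refurbished, price=32} → stock = 6 → Rejected. {stock=2, rating=2, status=new, price=7} → stock = 2 → Accepted. {stock=23, rating=3, status=refurbished, price=34} → stock = 23 → Rejected.

Rejected, Rejected, Accepted, Rejected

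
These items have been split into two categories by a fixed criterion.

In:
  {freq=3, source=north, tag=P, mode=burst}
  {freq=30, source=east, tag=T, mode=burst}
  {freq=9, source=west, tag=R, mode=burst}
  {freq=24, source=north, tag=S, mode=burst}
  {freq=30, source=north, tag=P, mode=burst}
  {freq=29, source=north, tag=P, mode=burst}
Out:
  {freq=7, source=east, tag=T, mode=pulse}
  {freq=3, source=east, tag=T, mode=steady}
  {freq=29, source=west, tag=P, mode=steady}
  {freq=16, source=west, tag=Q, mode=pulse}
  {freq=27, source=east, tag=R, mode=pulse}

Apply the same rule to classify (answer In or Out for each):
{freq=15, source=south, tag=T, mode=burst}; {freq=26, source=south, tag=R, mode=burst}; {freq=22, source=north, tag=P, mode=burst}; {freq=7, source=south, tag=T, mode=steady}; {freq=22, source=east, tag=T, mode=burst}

In, In, In, Out, In

The simplest hypothesis consistent with all the labels is: mode is burst.
{freq=15, source=south, tag=T, mode=burst} — mode is burst, hence In. {freq=26, source=south, tag=R, mode=burst} — mode is burst, hence In. {freq=22, source=north, tag=P, mode=burst} — mode is burst, hence In. {freq=7, source=south, tag=T, mode=steady} — mode is steady, hence Out. {freq=22, source=east, tag=T, mode=burst} — mode is burst, hence In.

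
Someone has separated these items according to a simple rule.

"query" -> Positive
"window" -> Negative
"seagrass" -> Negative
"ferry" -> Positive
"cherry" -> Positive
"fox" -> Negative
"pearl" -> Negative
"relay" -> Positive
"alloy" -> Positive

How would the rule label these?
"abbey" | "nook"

Positive, Negative

The common property of the 'Positive' items is: contains 'y'. No 'Negative' item has it.
"abbey": has 'y' — checks out, so Positive. "nook": no 'y' — doesn't match, so Negative.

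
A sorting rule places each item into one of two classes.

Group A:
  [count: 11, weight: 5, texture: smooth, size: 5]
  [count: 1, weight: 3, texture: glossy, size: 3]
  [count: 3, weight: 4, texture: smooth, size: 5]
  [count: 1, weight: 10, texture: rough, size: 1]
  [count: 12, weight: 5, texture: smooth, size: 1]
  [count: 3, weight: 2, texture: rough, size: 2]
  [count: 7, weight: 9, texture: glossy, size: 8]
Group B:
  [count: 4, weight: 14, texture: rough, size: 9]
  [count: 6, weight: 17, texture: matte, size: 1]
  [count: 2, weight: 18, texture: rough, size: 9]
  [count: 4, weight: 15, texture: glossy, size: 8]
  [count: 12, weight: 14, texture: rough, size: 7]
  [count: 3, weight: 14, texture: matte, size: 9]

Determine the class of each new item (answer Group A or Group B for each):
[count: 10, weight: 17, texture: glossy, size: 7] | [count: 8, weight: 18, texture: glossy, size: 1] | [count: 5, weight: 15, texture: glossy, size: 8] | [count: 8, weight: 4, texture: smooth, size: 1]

Rule: weight ≤ 10. This holds for each 'Group A' example and fails for each 'Group B' one.
[count: 10, weight: 17, texture: glossy, size: 7] → weight = 17 → Group B. [count: 8, weight: 18, texture: glossy, size: 1] → weight = 18 → Group B. [count: 5, weight: 15, texture: glossy, size: 8] → weight = 15 → Group B. [count: 8, weight: 4, texture: smooth, size: 1] → weight = 4 → Group A.

Group B, Group B, Group B, Group A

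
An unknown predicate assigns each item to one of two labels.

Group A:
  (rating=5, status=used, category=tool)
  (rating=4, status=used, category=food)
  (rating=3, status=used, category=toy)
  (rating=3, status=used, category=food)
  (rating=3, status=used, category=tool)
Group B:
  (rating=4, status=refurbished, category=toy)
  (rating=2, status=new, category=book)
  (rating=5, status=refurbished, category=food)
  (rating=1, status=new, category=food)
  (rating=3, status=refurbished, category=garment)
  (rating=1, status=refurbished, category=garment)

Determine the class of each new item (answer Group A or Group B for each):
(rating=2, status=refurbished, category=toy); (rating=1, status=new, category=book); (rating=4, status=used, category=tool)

The classifier is using: status is used.
(rating=2, status=refurbished, category=toy): Group B (status is refurbished).
(rating=1, status=new, category=book): Group B (status is new).
(rating=4, status=used, category=tool): Group A (status is used).

Group B, Group B, Group A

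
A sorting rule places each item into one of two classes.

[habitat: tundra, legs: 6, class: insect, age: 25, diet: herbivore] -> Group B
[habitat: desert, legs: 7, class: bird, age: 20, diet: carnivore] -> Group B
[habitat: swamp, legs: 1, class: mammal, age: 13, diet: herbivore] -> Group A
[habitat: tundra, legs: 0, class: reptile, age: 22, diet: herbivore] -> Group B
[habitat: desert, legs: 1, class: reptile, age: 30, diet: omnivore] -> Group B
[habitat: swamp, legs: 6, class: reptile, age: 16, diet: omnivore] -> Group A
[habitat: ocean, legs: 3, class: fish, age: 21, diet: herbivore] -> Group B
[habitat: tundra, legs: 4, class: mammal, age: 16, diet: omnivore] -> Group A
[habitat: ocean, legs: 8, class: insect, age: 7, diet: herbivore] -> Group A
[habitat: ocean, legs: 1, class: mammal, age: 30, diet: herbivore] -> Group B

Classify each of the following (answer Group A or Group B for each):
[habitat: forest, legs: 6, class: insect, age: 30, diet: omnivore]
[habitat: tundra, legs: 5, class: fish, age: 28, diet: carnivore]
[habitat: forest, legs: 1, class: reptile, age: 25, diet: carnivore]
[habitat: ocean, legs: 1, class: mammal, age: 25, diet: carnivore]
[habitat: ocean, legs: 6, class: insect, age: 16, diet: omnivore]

Group B, Group B, Group B, Group B, Group A

The classifier is using: age ≤ 16.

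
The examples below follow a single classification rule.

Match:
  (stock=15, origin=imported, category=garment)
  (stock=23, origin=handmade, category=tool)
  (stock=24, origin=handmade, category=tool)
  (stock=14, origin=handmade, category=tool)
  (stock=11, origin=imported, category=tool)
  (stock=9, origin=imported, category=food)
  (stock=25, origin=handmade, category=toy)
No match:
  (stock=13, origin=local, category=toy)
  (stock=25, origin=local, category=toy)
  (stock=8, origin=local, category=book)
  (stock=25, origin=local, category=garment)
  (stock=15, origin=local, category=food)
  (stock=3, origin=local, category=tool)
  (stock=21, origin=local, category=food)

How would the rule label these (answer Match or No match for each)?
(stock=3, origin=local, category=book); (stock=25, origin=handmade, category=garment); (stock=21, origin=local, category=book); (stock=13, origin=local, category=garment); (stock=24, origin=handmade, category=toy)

No match, Match, No match, No match, Match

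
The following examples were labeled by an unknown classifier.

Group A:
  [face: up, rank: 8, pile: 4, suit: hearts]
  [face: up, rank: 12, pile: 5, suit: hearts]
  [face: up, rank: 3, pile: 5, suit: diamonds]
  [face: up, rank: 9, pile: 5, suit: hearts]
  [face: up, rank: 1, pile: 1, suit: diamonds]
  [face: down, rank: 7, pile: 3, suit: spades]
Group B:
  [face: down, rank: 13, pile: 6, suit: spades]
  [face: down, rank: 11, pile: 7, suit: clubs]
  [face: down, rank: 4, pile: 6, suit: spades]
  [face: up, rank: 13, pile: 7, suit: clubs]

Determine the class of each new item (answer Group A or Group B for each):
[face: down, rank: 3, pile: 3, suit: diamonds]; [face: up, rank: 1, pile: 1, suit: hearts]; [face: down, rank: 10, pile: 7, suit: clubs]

All 'Group A' examples share one property — pile ≤ 5 — and every 'Group B' example lacks it.
[face: down, rank: 3, pile: 3, suit: diamonds] → pile = 3 → Group A. [face: up, rank: 1, pile: 1, suit: hearts] → pile = 1 → Group A. [face: down, rank: 10, pile: 7, suit: clubs] → pile = 7 → Group B.

Group A, Group A, Group B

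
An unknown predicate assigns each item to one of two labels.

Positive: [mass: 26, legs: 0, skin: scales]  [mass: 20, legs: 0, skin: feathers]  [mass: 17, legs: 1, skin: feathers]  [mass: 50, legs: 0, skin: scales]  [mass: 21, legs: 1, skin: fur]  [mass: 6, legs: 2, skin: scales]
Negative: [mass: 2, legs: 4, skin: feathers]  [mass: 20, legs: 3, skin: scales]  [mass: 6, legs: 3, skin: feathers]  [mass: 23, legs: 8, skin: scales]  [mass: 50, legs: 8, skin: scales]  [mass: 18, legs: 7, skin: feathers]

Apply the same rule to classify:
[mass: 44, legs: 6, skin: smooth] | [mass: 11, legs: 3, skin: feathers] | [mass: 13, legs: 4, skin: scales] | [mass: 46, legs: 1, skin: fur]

Negative, Negative, Negative, Positive

Rule: legs ≤ 2. This holds for each 'Positive' example and fails for each 'Negative' one.
[mass: 44, legs: 6, skin: smooth] — legs = 6, hence Negative. [mass: 11, legs: 3, skin: feathers] — legs = 3, hence Negative. [mass: 13, legs: 4, skin: scales] — legs = 4, hence Negative. [mass: 46, legs: 1, skin: fur] — legs = 1, hence Positive.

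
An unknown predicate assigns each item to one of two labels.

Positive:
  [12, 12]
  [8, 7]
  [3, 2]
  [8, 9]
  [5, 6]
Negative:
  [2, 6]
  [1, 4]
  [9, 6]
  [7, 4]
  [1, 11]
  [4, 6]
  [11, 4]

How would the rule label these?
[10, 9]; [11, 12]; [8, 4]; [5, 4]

Positive, Positive, Negative, Positive

The common property of the 'Positive' items is: |first − second| ≤ 1. No 'Negative' item has it.
[10, 9]: Positive (|10−9| = 1). [11, 12]: Positive (|11−12| = 1). [8, 4]: Negative (|8−4| = 4). [5, 4]: Positive (|5−4| = 1).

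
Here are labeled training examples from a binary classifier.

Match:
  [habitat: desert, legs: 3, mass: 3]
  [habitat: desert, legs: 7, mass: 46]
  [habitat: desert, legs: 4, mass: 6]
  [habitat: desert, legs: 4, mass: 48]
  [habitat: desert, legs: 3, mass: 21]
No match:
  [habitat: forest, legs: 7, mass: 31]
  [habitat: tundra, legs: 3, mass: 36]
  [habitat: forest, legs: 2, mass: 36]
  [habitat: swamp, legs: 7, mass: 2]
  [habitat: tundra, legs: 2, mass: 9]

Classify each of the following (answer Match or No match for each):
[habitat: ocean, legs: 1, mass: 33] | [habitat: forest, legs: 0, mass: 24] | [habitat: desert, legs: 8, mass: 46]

'Match' ⟺ habitat is desert.
[habitat: ocean, legs: 1, mass: 33] — habitat is ocean, hence No match.
[habitat: forest, legs: 0, mass: 24] — habitat is forest, hence No match.
[habitat: desert, legs: 8, mass: 46] — habitat is desert, hence Match.

No match, No match, Match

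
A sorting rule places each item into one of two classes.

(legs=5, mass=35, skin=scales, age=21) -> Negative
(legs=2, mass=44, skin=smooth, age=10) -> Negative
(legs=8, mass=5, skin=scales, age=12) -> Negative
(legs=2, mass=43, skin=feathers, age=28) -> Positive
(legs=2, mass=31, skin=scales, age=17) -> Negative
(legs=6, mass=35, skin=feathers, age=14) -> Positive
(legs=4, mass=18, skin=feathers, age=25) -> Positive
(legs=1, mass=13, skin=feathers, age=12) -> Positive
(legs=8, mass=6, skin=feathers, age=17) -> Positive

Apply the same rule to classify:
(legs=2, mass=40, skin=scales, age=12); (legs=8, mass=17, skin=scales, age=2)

Negative, Negative

Looking at the examples, the only property every 'Positive' case has and every 'Negative' case lacks is: skin is feathers.
(legs=2, mass=40, skin=scales, age=12): skin is scales, doesn't match → Negative. (legs=8, mass=17, skin=scales, age=2): skin is scales, doesn't match → Negative.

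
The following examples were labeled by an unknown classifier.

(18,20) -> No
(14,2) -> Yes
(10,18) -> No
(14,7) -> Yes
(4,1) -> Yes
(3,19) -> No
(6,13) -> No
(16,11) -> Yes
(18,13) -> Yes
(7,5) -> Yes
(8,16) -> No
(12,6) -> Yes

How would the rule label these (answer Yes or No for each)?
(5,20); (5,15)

No, No

A rule that fits every label: first > second — true of each 'Yes' example, false of each 'No' one.
(5,20): 5 < 20, does not pass → No.
(5,15): 5 < 15, does not pass → No.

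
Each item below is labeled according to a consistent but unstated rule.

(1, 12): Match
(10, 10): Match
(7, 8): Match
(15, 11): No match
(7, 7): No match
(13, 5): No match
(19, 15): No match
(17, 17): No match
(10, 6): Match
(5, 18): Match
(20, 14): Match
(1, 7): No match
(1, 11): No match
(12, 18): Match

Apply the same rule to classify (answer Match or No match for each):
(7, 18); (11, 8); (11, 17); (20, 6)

Match, Match, No match, Match

A rule that fits every label: second is even — true of each 'Match' example, false of each 'No match' one.
(7, 18): second 18, checks out → Match.
(11, 8): second 8, checks out → Match.
(11, 17): second 17, doesn't qualify → No match.
(20, 6): second 6, checks out → Match.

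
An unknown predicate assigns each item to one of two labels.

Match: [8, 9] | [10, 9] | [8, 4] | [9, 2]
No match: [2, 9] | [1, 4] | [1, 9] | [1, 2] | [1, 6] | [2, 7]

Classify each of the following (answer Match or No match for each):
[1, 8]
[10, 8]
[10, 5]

No match, Match, Match

All 'Match' examples share one property — first ≥ 4 — and every 'No match' example lacks it.
[1, 8] — first 1, hence No match.
[10, 8] — first 10, hence Match.
[10, 5] — first 10, hence Match.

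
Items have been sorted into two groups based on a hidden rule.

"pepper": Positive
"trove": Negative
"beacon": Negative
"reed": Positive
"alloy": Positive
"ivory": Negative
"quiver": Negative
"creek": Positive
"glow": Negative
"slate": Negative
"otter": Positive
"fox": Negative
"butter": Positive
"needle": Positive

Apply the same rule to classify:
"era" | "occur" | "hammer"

The common property of the 'Positive' items is: has a double letter. No 'Negative' item has it.
"era": no doubled letter, doesn't qualify → Negative.
"occur": 'cc' doubled, fits → Positive.
"hammer": 'mm' doubled, fits → Positive.

Negative, Positive, Positive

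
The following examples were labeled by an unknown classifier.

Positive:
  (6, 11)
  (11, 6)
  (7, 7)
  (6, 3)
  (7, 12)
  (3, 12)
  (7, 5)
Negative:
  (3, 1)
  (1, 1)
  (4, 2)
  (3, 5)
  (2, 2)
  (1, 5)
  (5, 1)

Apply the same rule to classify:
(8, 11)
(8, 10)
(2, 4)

Positive, Positive, Negative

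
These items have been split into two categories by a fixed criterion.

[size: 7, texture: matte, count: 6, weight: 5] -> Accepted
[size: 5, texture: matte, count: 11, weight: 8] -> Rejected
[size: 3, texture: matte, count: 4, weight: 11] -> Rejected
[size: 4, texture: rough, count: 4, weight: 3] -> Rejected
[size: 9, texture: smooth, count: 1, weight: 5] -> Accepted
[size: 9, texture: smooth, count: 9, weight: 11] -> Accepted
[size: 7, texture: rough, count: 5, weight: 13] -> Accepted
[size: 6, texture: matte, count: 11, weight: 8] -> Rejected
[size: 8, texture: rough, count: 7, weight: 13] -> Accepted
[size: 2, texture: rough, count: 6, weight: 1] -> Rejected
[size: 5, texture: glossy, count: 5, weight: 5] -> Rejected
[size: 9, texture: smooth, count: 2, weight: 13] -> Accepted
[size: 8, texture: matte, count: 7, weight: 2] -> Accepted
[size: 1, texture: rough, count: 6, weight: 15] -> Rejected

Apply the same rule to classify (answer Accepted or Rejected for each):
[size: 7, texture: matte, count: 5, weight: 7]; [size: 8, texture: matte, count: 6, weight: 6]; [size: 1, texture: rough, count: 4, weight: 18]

Accepted, Accepted, Rejected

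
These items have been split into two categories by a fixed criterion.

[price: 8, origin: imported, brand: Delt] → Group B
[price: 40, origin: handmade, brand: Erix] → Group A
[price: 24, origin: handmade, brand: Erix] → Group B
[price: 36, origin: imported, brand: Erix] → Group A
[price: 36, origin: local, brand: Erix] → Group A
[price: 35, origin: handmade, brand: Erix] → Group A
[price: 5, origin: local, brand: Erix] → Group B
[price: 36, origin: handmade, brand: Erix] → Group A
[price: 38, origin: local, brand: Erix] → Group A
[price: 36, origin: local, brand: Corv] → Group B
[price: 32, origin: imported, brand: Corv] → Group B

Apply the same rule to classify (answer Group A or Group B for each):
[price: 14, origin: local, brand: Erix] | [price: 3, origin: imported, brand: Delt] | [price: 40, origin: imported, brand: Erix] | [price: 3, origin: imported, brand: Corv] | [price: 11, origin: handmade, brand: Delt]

Group B, Group B, Group A, Group B, Group B

The distinguishing property — brand is Erix AND price ≥ 32 — holds for all the 'Group A' cases and none of the 'Group B' cases.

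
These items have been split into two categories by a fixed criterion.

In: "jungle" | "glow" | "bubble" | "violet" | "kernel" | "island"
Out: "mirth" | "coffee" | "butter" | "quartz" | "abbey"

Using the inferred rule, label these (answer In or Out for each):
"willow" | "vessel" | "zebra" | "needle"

In, In, Out, In

The pattern is that an item is 'In' exactly when: contains 'l'.
In: "willow", since has 'l'.
In: "vessel", since has 'l'.
Out: "zebra", since no 'l'.
In: "needle", since has 'l'.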